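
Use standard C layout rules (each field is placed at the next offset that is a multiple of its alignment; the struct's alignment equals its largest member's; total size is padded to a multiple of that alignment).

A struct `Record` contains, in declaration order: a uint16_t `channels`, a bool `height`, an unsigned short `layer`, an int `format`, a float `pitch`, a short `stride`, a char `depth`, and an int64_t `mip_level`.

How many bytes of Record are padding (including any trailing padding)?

8

@0: channels [2B, align 2] → 2
@2: height [1B, align 1] → 3
+1 pad (align 2)
@4: layer [2B, align 2] → 6
+2 pad (align 4)
@8: format [4B, align 4] → 12
@12: pitch [4B, align 4] → 16
@16: stride [2B, align 2] → 18
@18: depth [1B, align 1] → 19
+5 pad (align 8)
@24: mip_level [8B, align 8] → 32
size 32, align 8
data bytes 24, size 32 → padding 8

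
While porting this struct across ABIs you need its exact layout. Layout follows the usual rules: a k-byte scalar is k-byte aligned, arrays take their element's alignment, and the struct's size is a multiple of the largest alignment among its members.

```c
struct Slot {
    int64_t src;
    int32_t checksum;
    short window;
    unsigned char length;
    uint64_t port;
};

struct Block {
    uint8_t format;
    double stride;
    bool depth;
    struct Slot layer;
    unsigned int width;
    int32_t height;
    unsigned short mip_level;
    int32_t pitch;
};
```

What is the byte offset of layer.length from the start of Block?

Slot: 0..8  src  (8B, 8-aligned); 8..12  checksum  (4B, 4-aligned); 12..14  window  (2B, 2-aligned); 14..15  length  (1B, 1-aligned); 15..16  -- padding (1B); 16..24  port  (8B, 8-aligned); sizeof = 24, alignof = 8
0..1  format  (1B, 1-aligned)
1..8  -- padding (7B)
8..16  stride  (8B, 8-aligned)
16..17  depth  (1B, 1-aligned)
17..24  -- padding (7B)
24..48  layer  (24B, 8-aligned)
within Slot: length at 14
24 + 14 = 38

38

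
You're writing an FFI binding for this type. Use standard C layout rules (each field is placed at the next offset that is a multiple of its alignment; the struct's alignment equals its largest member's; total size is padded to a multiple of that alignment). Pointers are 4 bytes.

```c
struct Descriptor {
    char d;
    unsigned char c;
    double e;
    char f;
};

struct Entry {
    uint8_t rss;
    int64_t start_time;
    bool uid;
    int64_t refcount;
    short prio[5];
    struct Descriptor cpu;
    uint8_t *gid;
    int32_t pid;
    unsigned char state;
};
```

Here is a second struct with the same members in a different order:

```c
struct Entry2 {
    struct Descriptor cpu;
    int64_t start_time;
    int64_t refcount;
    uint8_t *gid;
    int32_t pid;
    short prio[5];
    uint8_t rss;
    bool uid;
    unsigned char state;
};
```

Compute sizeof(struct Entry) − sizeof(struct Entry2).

Descriptor: d at 0 (size 1, align 1) → ends 1; c at 1 (size 1, align 1) → ends 2; pad 6 to align 8 for e; e at 8 (size 8, align 8) → ends 16; f at 16 (size 1, align 1) → ends 17; tail pad 7 to reach multiple of 8; total 24 bytes, alignment 8
rss at 0 (size 1, align 1) → ends 1
pad 7 to align 8 for start_time
start_time at 8 (size 8, align 8) → ends 16
uid at 16 (size 1, align 1) → ends 17
pad 7 to align 8 for refcount
refcount at 24 (size 8, align 8) → ends 32
prio at 32 (size 10, align 2) → ends 42
pad 6 to align 8 for cpu
cpu at 48 (size 24, align 8) → ends 72
gid at 72 (size 4, align 4) → ends 76
pid at 76 (size 4, align 4) → ends 80
state at 80 (size 1, align 1) → ends 81
tail pad 7 to reach multiple of 8
total 88 bytes, alignment 8
— Entry2 —
cpu at 0 (size 24, align 8) → ends 24
start_time at 24 (size 8, align 8) → ends 32
refcount at 32 (size 8, align 8) → ends 40
gid at 40 (size 4, align 4) → ends 44
pid at 44 (size 4, align 4) → ends 48
prio at 48 (size 10, align 2) → ends 58
rss at 58 (size 1, align 1) → ends 59
uid at 59 (size 1, align 1) → ends 60
state at 60 (size 1, align 1) → ends 61
tail pad 3 to reach multiple of 8
total 64 bytes, alignment 8
88 − 64 = 24

24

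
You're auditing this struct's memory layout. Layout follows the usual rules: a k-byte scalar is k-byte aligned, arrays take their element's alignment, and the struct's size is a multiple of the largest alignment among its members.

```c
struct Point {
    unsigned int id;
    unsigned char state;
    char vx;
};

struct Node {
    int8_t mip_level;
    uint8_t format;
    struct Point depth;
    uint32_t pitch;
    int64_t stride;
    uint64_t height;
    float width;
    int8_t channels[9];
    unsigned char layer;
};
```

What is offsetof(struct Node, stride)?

16

Point: 0..4  id  (4B, 4-aligned); 4..5  state  (1B, 1-aligned); 5..6  vx  (1B, 1-aligned); 6..8  -- tail padding (2B); sizeof = 8, alignof = 4
0..1  mip_level  (1B, 1-aligned)
1..2  format  (1B, 1-aligned)
2..4  -- padding (2B)
4..12  depth  (8B, 4-aligned)
12..16  pitch  (4B, 4-aligned)
16..24  stride  (8B, 8-aligned)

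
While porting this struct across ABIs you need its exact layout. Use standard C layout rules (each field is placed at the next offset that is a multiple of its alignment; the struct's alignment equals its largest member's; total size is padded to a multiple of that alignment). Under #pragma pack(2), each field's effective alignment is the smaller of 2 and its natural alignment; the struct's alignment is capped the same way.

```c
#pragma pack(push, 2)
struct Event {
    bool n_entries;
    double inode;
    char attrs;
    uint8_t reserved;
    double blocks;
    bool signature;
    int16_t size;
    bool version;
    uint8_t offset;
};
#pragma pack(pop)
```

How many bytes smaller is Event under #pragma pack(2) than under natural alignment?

14

natural layout:
  @0: n_entries [1B, align 1] → 1
  +7 pad (align 8)
  @8: inode [8B, align 8] → 16
  @16: attrs [1B, align 1] → 17
  @17: reserved [1B, align 1] → 18
  +6 pad (align 8)
  @24: blocks [8B, align 8] → 32
  @32: signature [1B, align 1] → 33
  +1 pad (align 2)
  @34: size [2B, align 2] → 36
  @36: version [1B, align 1] → 37
  @37: offset [1B, align 1] → 38
  +2 tail pad (align 8)
  size 40, align 8
packed(2) layout:
  @0: n_entries [1B, align 1] → 1
  +1 pad (align 2)
  @2: inode [8B, align 2] → 10
  @10: attrs [1B, align 1] → 11
  @11: reserved [1B, align 1] → 12
  @12: blocks [8B, align 2] → 20
  @20: signature [1B, align 1] → 21
  +1 pad (align 2)
  @22: size [2B, align 2] → 24
  @24: version [1B, align 1] → 25
  @25: offset [1B, align 1] → 26
  size 26, align 2
40 − 26 = 14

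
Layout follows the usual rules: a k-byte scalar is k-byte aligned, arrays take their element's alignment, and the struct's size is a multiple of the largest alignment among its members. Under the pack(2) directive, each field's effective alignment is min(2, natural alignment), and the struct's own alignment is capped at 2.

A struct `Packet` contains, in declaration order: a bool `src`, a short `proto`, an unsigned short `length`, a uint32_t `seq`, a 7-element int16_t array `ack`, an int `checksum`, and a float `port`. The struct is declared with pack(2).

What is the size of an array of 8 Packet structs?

256

0..1  src  (1B, 1-aligned)
1..2  -- padding (1B)
2..4  proto  (2B, 2-aligned)
4..6  length  (2B, 2-aligned)
6..10  seq  (4B, 2-aligned)
10..24  ack  (14B, 2-aligned)
24..28  checksum  (4B, 2-aligned)
28..32  port  (4B, 2-aligned)
sizeof = 32, alignof = 2
array of 8: 8 × 32 = 256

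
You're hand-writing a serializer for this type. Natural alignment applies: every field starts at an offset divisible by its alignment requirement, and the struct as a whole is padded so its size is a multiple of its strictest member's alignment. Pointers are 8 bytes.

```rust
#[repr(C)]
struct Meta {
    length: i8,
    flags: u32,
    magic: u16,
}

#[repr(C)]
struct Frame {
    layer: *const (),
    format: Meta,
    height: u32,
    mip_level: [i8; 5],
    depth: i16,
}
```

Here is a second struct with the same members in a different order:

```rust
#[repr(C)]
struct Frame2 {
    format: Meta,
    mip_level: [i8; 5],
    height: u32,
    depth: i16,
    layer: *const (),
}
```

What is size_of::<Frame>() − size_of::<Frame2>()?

-8

Meta: @0: length [1B, align 1] → 1; +3 pad (align 4); @4: flags [4B, align 4] → 8; @8: magic [2B, align 2] → 10; +2 tail pad (align 4); size 12, align 4
@0: layer [8B, align 8] → 8
@8: format [12B, align 4] → 20
@20: height [4B, align 4] → 24
@24: mip_level [5B, align 1] → 29
+1 pad (align 2)
@30: depth [2B, align 2] → 32
size 32, align 8
— Frame2 —
@0: format [12B, align 4] → 12
@12: mip_level [5B, align 1] → 17
+3 pad (align 4)
@20: height [4B, align 4] → 24
@24: depth [2B, align 2] → 26
+6 pad (align 8)
@32: layer [8B, align 8] → 40
size 40, align 8
32 − 40 = -8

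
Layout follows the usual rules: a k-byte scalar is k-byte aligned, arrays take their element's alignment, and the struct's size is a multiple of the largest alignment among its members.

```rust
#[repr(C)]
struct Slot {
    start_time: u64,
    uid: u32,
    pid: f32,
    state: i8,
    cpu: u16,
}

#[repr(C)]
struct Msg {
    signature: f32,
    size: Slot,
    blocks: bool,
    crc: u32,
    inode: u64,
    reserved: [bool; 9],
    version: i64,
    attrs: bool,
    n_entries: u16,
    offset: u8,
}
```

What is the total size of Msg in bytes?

80

Slot: start_time at 0 (size 8, align 8) → ends 8; uid at 8 (size 4, align 4) → ends 12; pid at 12 (size 4, align 4) → ends 16; state at 16 (size 1, align 1) → ends 17; pad 1 to align 2 for cpu; cpu at 18 (size 2, align 2) → ends 20; tail pad 4 to reach multiple of 8; total 24 bytes, alignment 8
signature at 0 (size 4, align 4) → ends 4
pad 4 to align 8 for size
size at 8 (size 24, align 8) → ends 32
blocks at 32 (size 1, align 1) → ends 33
pad 3 to align 4 for crc
crc at 36 (size 4, align 4) → ends 40
inode at 40 (size 8, align 8) → ends 48
reserved at 48 (size 9, align 1) → ends 57
pad 7 to align 8 for version
version at 64 (size 8, align 8) → ends 72
attrs at 72 (size 1, align 1) → ends 73
pad 1 to align 2 for n_entries
n_entries at 74 (size 2, align 2) → ends 76
offset at 76 (size 1, align 1) → ends 77
tail pad 3 to reach multiple of 8
total 80 bytes, alignment 8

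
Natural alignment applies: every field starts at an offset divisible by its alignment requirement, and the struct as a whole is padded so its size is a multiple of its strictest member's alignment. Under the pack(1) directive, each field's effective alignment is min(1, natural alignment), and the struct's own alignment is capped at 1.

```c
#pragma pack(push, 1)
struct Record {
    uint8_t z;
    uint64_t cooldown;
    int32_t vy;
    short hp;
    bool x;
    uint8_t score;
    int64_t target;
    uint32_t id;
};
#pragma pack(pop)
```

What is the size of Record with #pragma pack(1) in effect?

0..1  z  (1B, 1-aligned)
1..9  cooldown  (8B, 1-aligned)
9..13  vy  (4B, 1-aligned)
13..15  hp  (2B, 1-aligned)
15..16  x  (1B, 1-aligned)
16..17  score  (1B, 1-aligned)
17..25  target  (8B, 1-aligned)
25..29  id  (4B, 1-aligned)
sizeof = 29, alignof = 1

29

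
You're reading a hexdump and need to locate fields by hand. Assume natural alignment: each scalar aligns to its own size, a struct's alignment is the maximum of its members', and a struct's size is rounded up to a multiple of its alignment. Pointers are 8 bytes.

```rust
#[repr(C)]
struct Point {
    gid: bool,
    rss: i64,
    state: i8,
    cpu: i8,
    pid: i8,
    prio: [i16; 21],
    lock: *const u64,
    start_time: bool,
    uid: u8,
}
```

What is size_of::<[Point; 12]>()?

960

gid at 0 (size 1, align 1) → ends 1
pad 7 to align 8 for rss
rss at 8 (size 8, align 8) → ends 16
state at 16 (size 1, align 1) → ends 17
cpu at 17 (size 1, align 1) → ends 18
pid at 18 (size 1, align 1) → ends 19
pad 1 to align 2 for prio
prio at 20 (size 42, align 2) → ends 62
pad 2 to align 8 for lock
lock at 64 (size 8, align 8) → ends 72
start_time at 72 (size 1, align 1) → ends 73
uid at 73 (size 1, align 1) → ends 74
tail pad 6 to reach multiple of 8
total 80 bytes, alignment 8
array of 12: 12 × 80 = 960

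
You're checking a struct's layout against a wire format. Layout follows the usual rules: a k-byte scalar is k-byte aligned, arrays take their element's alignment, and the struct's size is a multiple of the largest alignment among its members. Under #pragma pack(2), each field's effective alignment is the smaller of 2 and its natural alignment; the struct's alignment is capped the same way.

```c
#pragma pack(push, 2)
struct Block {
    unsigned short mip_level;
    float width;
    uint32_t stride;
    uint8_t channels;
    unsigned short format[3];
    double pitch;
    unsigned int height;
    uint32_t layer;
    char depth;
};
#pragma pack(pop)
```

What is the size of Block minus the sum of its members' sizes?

@0: mip_level [2B, align 2] → 2
@2: width [4B, align 2] → 6
@6: stride [4B, align 2] → 10
@10: channels [1B, align 1] → 11
+1 pad (align 2)
@12: format [6B, align 2] → 18
@18: pitch [8B, align 2] → 26
@26: height [4B, align 2] → 30
@30: layer [4B, align 2] → 34
@34: depth [1B, align 1] → 35
+1 tail pad (align 2)
size 36, align 2
data bytes 34, size 36 → padding 2

2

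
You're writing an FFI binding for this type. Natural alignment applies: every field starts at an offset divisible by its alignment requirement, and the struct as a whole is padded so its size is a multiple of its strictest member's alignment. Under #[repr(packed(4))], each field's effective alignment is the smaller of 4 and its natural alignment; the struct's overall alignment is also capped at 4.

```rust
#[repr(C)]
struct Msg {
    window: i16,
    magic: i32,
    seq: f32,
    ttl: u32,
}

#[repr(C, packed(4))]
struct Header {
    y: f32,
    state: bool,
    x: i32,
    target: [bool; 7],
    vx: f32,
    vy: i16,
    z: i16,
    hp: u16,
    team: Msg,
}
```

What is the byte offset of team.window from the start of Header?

Msg: @0: window [2B, align 2] → 2; +2 pad (align 4); @4: magic [4B, align 4] → 8; @8: seq [4B, align 4] → 12; @12: ttl [4B, align 4] → 16; size 16, align 4
@0: y [4B, align 4] → 4
@4: state [1B, align 1] → 5
+3 pad (align 4)
@8: x [4B, align 4] → 12
@12: target [7B, align 1] → 19
+1 pad (align 4)
@20: vx [4B, align 4] → 24
@24: vy [2B, align 2] → 26
@26: z [2B, align 2] → 28
@28: hp [2B, align 2] → 30
+2 pad (align 4)
@32: team [16B, align 4] → 48
within Msg: window at 0
32 + 0 = 32

32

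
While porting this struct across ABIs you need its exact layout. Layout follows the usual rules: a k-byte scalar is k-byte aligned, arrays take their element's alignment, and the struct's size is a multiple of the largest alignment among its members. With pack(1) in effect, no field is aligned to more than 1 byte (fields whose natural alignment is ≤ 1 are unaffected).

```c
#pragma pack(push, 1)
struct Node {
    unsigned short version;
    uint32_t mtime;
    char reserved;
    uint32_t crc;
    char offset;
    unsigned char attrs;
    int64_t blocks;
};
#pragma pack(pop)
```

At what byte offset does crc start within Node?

@0: version [2B, align 1] → 2
@2: mtime [4B, align 1] → 6
@6: reserved [1B, align 1] → 7
@7: crc [4B, align 1] → 11

7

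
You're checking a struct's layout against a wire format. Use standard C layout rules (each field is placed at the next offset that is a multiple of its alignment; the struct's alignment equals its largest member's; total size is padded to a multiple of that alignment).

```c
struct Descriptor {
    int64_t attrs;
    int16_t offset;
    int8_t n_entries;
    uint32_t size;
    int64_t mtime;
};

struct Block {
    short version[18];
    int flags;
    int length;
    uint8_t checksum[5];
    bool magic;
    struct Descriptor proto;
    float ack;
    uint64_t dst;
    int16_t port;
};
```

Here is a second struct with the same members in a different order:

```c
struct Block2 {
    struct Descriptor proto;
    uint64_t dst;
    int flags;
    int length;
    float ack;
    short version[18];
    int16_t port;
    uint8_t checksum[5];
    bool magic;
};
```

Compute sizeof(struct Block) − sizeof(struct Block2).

16

Descriptor: @0: attrs [8B, align 8] → 8; @8: offset [2B, align 2] → 10; @10: n_entries [1B, align 1] → 11; +1 pad (align 4); @12: size [4B, align 4] → 16; @16: mtime [8B, align 8] → 24; size 24, align 8
@0: version [36B, align 2] → 36
@36: flags [4B, align 4] → 40
@40: length [4B, align 4] → 44
@44: checksum [5B, align 1] → 49
@49: magic [1B, align 1] → 50
+6 pad (align 8)
@56: proto [24B, align 8] → 80
@80: ack [4B, align 4] → 84
+4 pad (align 8)
@88: dst [8B, align 8] → 96
@96: port [2B, align 2] → 98
+6 tail pad (align 8)
size 104, align 8
— Block2 —
@0: proto [24B, align 8] → 24
@24: dst [8B, align 8] → 32
@32: flags [4B, align 4] → 36
@36: length [4B, align 4] → 40
@40: ack [4B, align 4] → 44
@44: version [36B, align 2] → 80
@80: port [2B, align 2] → 82
@82: checksum [5B, align 1] → 87
@87: magic [1B, align 1] → 88
size 88, align 8
104 − 88 = 16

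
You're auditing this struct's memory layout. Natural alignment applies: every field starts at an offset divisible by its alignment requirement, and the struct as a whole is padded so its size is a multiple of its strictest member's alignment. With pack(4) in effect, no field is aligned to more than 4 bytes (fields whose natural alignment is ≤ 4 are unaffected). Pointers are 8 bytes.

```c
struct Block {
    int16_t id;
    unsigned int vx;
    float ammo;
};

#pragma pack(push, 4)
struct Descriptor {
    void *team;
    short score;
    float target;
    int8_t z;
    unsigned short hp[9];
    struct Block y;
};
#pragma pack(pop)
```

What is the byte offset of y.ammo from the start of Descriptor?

Block: @0: id [2B, align 2] → 2; +2 pad (align 4); @4: vx [4B, align 4] → 8; @8: ammo [4B, align 4] → 12; size 12, align 4
@0: team [8B, align 4] → 8
@8: score [2B, align 2] → 10
+2 pad (align 4)
@12: target [4B, align 4] → 16
@16: z [1B, align 1] → 17
+1 pad (align 2)
@18: hp [18B, align 2] → 36
@36: y [12B, align 4] → 48
within Block: ammo at 8
36 + 8 = 44

44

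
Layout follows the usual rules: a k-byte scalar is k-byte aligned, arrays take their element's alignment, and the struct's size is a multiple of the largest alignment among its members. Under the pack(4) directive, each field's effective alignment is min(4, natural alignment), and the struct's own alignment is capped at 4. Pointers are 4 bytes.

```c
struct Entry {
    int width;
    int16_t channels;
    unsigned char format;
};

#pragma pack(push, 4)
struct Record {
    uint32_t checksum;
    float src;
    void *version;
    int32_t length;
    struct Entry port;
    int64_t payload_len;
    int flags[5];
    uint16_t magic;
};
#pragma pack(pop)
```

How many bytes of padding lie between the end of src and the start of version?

0

Entry: width at 0 (size 4, align 4) → ends 4; channels at 4 (size 2, align 2) → ends 6; format at 6 (size 1, align 1) → ends 7; tail pad 1 to reach multiple of 4; total 8 bytes, alignment 4
checksum at 0 (size 4, align 4) → ends 4
src at 4 (size 4, align 4) → ends 8
version at 8 (size 4, align 4) → ends 12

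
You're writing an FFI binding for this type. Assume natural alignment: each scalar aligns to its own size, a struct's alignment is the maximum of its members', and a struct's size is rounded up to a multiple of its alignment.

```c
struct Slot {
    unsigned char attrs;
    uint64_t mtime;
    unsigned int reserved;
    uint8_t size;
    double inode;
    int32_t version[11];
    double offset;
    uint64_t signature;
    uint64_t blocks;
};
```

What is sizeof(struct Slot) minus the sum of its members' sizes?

attrs at 0 (size 1, align 1) → ends 1
pad 7 to align 8 for mtime
mtime at 8 (size 8, align 8) → ends 16
reserved at 16 (size 4, align 4) → ends 20
size at 20 (size 1, align 1) → ends 21
pad 3 to align 8 for inode
inode at 24 (size 8, align 8) → ends 32
version at 32 (size 44, align 4) → ends 76
pad 4 to align 8 for offset
offset at 80 (size 8, align 8) → ends 88
signature at 88 (size 8, align 8) → ends 96
blocks at 96 (size 8, align 8) → ends 104
total 104 bytes, alignment 8
data bytes 90, size 104 → padding 14

14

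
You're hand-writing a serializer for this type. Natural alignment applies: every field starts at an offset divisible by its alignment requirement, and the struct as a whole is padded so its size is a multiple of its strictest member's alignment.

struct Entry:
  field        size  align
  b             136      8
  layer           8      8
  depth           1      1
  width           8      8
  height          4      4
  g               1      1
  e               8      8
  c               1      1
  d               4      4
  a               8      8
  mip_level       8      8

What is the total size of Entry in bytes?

@0: b [136B, align 8] → 136
@136: layer [8B, align 8] → 144
@144: depth [1B, align 1] → 145
+7 pad (align 8)
@152: width [8B, align 8] → 160
@160: height [4B, align 4] → 164
@164: g [1B, align 1] → 165
+3 pad (align 8)
@168: e [8B, align 8] → 176
@176: c [1B, align 1] → 177
+3 pad (align 4)
@180: d [4B, align 4] → 184
@184: a [8B, align 8] → 192
@192: mip_level [8B, align 8] → 200
size 200, align 8

200 bytes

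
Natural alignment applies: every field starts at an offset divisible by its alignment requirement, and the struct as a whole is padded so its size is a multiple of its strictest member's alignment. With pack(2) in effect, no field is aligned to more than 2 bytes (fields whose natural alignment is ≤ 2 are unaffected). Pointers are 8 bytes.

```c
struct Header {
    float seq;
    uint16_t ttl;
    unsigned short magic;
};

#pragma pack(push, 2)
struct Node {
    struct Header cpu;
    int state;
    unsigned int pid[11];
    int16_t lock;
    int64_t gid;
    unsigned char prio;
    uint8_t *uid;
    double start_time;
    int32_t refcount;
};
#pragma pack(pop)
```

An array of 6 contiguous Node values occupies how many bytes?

528

Header: seq at 0 (size 4, align 4) → ends 4; ttl at 4 (size 2, align 2) → ends 6; magic at 6 (size 2, align 2) → ends 8; total 8 bytes, alignment 4
cpu at 0 (size 8, align 2) → ends 8
state at 8 (size 4, align 2) → ends 12
pid at 12 (size 44, align 2) → ends 56
lock at 56 (size 2, align 2) → ends 58
gid at 58 (size 8, align 2) → ends 66
prio at 66 (size 1, align 1) → ends 67
pad 1 to align 2 for uid
uid at 68 (size 8, align 2) → ends 76
start_time at 76 (size 8, align 2) → ends 84
refcount at 84 (size 4, align 2) → ends 88
total 88 bytes, alignment 2
array of 6: 6 × 88 = 528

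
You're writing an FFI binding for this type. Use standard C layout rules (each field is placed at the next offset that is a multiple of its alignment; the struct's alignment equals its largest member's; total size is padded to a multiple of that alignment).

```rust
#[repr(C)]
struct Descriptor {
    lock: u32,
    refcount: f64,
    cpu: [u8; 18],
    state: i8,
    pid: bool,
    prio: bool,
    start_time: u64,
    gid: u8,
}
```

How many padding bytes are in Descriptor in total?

14

0..4  lock  (4B, 4-aligned)
4..8  -- padding (4B)
8..16  refcount  (8B, 8-aligned)
16..34  cpu  (18B, 1-aligned)
34..35  state  (1B, 1-aligned)
35..36  pid  (1B, 1-aligned)
36..37  prio  (1B, 1-aligned)
37..40  -- padding (3B)
40..48  start_time  (8B, 8-aligned)
48..49  gid  (1B, 1-aligned)
49..56  -- tail padding (7B)
sizeof = 56, alignof = 8
data bytes 42, size 56 → padding 14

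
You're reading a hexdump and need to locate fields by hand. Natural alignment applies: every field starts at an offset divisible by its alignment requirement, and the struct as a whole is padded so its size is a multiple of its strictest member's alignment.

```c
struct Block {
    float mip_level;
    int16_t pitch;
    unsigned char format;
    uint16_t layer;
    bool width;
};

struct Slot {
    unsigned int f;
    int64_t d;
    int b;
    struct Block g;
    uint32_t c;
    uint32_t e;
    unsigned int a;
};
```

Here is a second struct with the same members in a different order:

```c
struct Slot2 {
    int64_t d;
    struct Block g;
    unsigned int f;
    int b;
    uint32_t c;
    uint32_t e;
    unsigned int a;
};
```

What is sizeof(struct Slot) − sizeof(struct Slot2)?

Block: mip_level at 0 (size 4, align 4) → ends 4; pitch at 4 (size 2, align 2) → ends 6; format at 6 (size 1, align 1) → ends 7; pad 1 to align 2 for layer; layer at 8 (size 2, align 2) → ends 10; width at 10 (size 1, align 1) → ends 11; tail pad 1 to reach multiple of 4; total 12 bytes, alignment 4
f at 0 (size 4, align 4) → ends 4
pad 4 to align 8 for d
d at 8 (size 8, align 8) → ends 16
b at 16 (size 4, align 4) → ends 20
g at 20 (size 12, align 4) → ends 32
c at 32 (size 4, align 4) → ends 36
e at 36 (size 4, align 4) → ends 40
a at 40 (size 4, align 4) → ends 44
tail pad 4 to reach multiple of 8
total 48 bytes, alignment 8
— Slot2 —
d at 0 (size 8, align 8) → ends 8
g at 8 (size 12, align 4) → ends 20
f at 20 (size 4, align 4) → ends 24
b at 24 (size 4, align 4) → ends 28
c at 28 (size 4, align 4) → ends 32
e at 32 (size 4, align 4) → ends 36
a at 36 (size 4, align 4) → ends 40
total 40 bytes, alignment 8
48 − 40 = 8

8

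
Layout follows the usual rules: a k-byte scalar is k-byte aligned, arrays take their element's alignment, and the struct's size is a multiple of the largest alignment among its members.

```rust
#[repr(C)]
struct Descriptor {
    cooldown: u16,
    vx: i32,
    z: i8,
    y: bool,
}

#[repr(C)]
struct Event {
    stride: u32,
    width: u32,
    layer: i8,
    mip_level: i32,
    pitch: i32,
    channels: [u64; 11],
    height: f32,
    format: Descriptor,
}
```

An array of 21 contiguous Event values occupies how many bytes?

2688

Descriptor: @0: cooldown [2B, align 2] → 2; +2 pad (align 4); @4: vx [4B, align 4] → 8; @8: z [1B, align 1] → 9; @9: y [1B, align 1] → 10; +2 tail pad (align 4); size 12, align 4
@0: stride [4B, align 4] → 4
@4: width [4B, align 4] → 8
@8: layer [1B, align 1] → 9
+3 pad (align 4)
@12: mip_level [4B, align 4] → 16
@16: pitch [4B, align 4] → 20
+4 pad (align 8)
@24: channels [88B, align 8] → 112
@112: height [4B, align 4] → 116
@116: format [12B, align 4] → 128
size 128, align 8
array of 21: 21 × 128 = 2688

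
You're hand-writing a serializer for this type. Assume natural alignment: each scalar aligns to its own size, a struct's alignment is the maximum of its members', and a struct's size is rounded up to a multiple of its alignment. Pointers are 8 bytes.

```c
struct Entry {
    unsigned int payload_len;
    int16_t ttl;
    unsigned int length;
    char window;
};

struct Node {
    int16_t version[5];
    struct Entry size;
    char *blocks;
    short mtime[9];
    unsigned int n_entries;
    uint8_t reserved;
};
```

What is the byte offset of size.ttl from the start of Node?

16

Entry: payload_len at 0 (size 4, align 4) → ends 4; ttl at 4 (size 2, align 2) → ends 6; pad 2 to align 4 for length; length at 8 (size 4, align 4) → ends 12; window at 12 (size 1, align 1) → ends 13; tail pad 3 to reach multiple of 4; total 16 bytes, alignment 4
version at 0 (size 10, align 2) → ends 10
pad 2 to align 4 for size
size at 12 (size 16, align 4) → ends 28
within Entry: ttl at 4
12 + 4 = 16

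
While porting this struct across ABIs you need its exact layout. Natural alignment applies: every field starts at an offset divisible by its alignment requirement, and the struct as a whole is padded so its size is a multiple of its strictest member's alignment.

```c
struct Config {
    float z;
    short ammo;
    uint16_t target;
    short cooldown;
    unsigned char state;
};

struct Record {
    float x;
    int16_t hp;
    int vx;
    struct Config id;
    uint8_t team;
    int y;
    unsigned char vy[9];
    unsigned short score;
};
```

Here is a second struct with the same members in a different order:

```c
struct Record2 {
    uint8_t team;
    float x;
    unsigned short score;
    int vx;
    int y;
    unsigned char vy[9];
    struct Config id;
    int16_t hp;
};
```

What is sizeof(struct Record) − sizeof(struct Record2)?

-4

Config: z at 0 (size 4, align 4) → ends 4; ammo at 4 (size 2, align 2) → ends 6; target at 6 (size 2, align 2) → ends 8; cooldown at 8 (size 2, align 2) → ends 10; state at 10 (size 1, align 1) → ends 11; tail pad 1 to reach multiple of 4; total 12 bytes, alignment 4
x at 0 (size 4, align 4) → ends 4
hp at 4 (size 2, align 2) → ends 6
pad 2 to align 4 for vx
vx at 8 (size 4, align 4) → ends 12
id at 12 (size 12, align 4) → ends 24
team at 24 (size 1, align 1) → ends 25
pad 3 to align 4 for y
y at 28 (size 4, align 4) → ends 32
vy at 32 (size 9, align 1) → ends 41
pad 1 to align 2 for score
score at 42 (size 2, align 2) → ends 44
total 44 bytes, alignment 4
— Record2 —
team at 0 (size 1, align 1) → ends 1
pad 3 to align 4 for x
x at 4 (size 4, align 4) → ends 8
score at 8 (size 2, align 2) → ends 10
pad 2 to align 4 for vx
vx at 12 (size 4, align 4) → ends 16
y at 16 (size 4, align 4) → ends 20
vy at 20 (size 9, align 1) → ends 29
pad 3 to align 4 for id
id at 32 (size 12, align 4) → ends 44
hp at 44 (size 2, align 2) → ends 46
tail pad 2 to reach multiple of 4
total 48 bytes, alignment 4
44 − 48 = -4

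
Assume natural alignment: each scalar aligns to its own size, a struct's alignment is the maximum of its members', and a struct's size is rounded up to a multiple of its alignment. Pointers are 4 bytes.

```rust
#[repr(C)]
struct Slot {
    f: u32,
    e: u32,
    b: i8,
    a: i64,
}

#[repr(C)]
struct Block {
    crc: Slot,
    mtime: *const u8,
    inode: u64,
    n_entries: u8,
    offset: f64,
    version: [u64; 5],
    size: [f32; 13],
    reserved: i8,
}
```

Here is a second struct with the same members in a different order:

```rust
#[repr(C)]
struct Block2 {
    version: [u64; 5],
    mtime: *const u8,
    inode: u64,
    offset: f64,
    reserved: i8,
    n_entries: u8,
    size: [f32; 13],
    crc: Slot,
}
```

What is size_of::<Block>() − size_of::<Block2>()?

8

Slot: 0..4  f  (4B, 4-aligned); 4..8  e  (4B, 4-aligned); 8..9  b  (1B, 1-aligned); 9..16  -- padding (7B); 16..24  a  (8B, 8-aligned); sizeof = 24, alignof = 8
0..24  crc  (24B, 8-aligned)
24..28  mtime  (4B, 4-aligned)
28..32  -- padding (4B)
32..40  inode  (8B, 8-aligned)
40..41  n_entries  (1B, 1-aligned)
41..48  -- padding (7B)
48..56  offset  (8B, 8-aligned)
56..96  version  (40B, 8-aligned)
96..148  size  (52B, 4-aligned)
148..149  reserved  (1B, 1-aligned)
149..152  -- tail padding (3B)
sizeof = 152, alignof = 8
— Block2 —
0..40  version  (40B, 8-aligned)
40..44  mtime  (4B, 4-aligned)
44..48  -- padding (4B)
48..56  inode  (8B, 8-aligned)
56..64  offset  (8B, 8-aligned)
64..65  reserved  (1B, 1-aligned)
65..66  n_entries  (1B, 1-aligned)
66..68  -- padding (2B)
68..120  size  (52B, 4-aligned)
120..144  crc  (24B, 8-aligned)
sizeof = 144, alignof = 8
152 − 144 = 8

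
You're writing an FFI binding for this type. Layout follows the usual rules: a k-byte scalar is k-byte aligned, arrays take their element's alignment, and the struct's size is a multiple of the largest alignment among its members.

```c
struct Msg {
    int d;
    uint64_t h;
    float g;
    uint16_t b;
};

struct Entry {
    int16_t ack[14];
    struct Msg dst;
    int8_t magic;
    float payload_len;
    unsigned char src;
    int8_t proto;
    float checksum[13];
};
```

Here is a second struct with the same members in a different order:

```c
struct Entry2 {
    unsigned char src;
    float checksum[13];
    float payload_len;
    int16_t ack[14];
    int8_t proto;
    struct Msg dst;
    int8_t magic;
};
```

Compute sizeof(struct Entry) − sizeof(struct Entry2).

-8

Msg: @0: d [4B, align 4] → 4; +4 pad (align 8); @8: h [8B, align 8] → 16; @16: g [4B, align 4] → 20; @20: b [2B, align 2] → 22; +2 tail pad (align 8); size 24, align 8
@0: ack [28B, align 2] → 28
+4 pad (align 8)
@32: dst [24B, align 8] → 56
@56: magic [1B, align 1] → 57
+3 pad (align 4)
@60: payload_len [4B, align 4] → 64
@64: src [1B, align 1] → 65
@65: proto [1B, align 1] → 66
+2 pad (align 4)
@68: checksum [52B, align 4] → 120
size 120, align 8
— Entry2 —
@0: src [1B, align 1] → 1
+3 pad (align 4)
@4: checksum [52B, align 4] → 56
@56: payload_len [4B, align 4] → 60
@60: ack [28B, align 2] → 88
@88: proto [1B, align 1] → 89
+7 pad (align 8)
@96: dst [24B, align 8] → 120
@120: magic [1B, align 1] → 121
+7 tail pad (align 8)
size 128, align 8
120 − 128 = -8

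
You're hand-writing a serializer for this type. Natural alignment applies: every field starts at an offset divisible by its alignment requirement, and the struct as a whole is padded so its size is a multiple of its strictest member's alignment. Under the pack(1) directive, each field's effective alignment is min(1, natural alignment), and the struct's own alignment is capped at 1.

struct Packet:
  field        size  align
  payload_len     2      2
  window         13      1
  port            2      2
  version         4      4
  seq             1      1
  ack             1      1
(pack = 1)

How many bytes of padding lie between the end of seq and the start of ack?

0

0..2  payload_len  (2B, 1-aligned)
2..15  window  (13B, 1-aligned)
15..17  port  (2B, 1-aligned)
17..21  version  (4B, 1-aligned)
21..22  seq  (1B, 1-aligned)
22..23  ack  (1B, 1-aligned)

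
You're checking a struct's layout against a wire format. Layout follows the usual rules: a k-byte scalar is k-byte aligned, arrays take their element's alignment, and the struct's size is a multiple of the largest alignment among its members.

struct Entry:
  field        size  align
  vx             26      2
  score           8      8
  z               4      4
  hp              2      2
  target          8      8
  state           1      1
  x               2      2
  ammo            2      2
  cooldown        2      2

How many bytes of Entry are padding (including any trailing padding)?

9

@0: vx [26B, align 2] → 26
+6 pad (align 8)
@32: score [8B, align 8] → 40
@40: z [4B, align 4] → 44
@44: hp [2B, align 2] → 46
+2 pad (align 8)
@48: target [8B, align 8] → 56
@56: state [1B, align 1] → 57
+1 pad (align 2)
@58: x [2B, align 2] → 60
@60: ammo [2B, align 2] → 62
@62: cooldown [2B, align 2] → 64
size 64, align 8
data bytes 55, size 64 → padding 9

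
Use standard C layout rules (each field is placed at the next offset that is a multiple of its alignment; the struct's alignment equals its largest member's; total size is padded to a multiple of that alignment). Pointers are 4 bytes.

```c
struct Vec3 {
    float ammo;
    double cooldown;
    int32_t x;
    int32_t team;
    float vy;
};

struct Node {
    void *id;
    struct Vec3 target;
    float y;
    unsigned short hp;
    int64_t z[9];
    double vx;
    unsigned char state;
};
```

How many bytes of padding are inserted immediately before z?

Vec3: 0..4  ammo  (4B, 4-aligned); 4..8  -- padding (4B); 8..16  cooldown  (8B, 8-aligned); 16..20  x  (4B, 4-aligned); 20..24  team  (4B, 4-aligned); 24..28  vy  (4B, 4-aligned); 28..32  -- tail padding (4B); sizeof = 32, alignof = 8
0..4  id  (4B, 4-aligned)
4..8  -- padding (4B)
8..40  target  (32B, 8-aligned)
40..44  y  (4B, 4-aligned)
44..46  hp  (2B, 2-aligned)
46..48  -- padding (2B)
48..120  z  (72B, 8-aligned)

2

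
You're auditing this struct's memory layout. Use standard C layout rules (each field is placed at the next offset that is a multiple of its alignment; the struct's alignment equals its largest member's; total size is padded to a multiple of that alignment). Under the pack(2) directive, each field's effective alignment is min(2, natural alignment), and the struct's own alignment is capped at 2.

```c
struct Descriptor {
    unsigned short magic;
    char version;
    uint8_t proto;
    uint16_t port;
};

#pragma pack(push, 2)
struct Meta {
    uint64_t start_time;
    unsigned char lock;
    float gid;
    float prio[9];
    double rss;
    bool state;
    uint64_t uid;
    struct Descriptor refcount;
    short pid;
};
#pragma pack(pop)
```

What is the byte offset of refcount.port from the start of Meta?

72

Descriptor: 0..2  magic  (2B, 2-aligned); 2..3  version  (1B, 1-aligned); 3..4  proto  (1B, 1-aligned); 4..6  port  (2B, 2-aligned); sizeof = 6, alignof = 2
0..8  start_time  (8B, 2-aligned)
8..9  lock  (1B, 1-aligned)
9..10  -- padding (1B)
10..14  gid  (4B, 2-aligned)
14..50  prio  (36B, 2-aligned)
50..58  rss  (8B, 2-aligned)
58..59  state  (1B, 1-aligned)
59..60  -- padding (1B)
60..68  uid  (8B, 2-aligned)
68..74  refcount  (6B, 2-aligned)
within Descriptor: port at 4
68 + 4 = 72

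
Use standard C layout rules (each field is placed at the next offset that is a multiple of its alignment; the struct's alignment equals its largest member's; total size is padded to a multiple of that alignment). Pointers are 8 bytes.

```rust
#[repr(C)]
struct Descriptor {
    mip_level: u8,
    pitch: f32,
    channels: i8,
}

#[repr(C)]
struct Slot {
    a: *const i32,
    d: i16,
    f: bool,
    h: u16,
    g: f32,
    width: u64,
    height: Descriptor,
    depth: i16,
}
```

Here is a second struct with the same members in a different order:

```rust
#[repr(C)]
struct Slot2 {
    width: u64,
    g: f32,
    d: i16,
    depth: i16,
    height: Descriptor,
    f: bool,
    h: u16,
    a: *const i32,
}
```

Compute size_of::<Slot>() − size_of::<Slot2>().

Descriptor: mip_level at 0 (size 1, align 1) → ends 1; pad 3 to align 4 for pitch; pitch at 4 (size 4, align 4) → ends 8; channels at 8 (size 1, align 1) → ends 9; tail pad 3 to reach multiple of 4; total 12 bytes, alignment 4
a at 0 (size 8, align 8) → ends 8
d at 8 (size 2, align 2) → ends 10
f at 10 (size 1, align 1) → ends 11
pad 1 to align 2 for h
h at 12 (size 2, align 2) → ends 14
pad 2 to align 4 for g
g at 16 (size 4, align 4) → ends 20
pad 4 to align 8 for width
width at 24 (size 8, align 8) → ends 32
height at 32 (size 12, align 4) → ends 44
depth at 44 (size 2, align 2) → ends 46
tail pad 2 to reach multiple of 8
total 48 bytes, alignment 8
— Slot2 —
width at 0 (size 8, align 8) → ends 8
g at 8 (size 4, align 4) → ends 12
d at 12 (size 2, align 2) → ends 14
depth at 14 (size 2, align 2) → ends 16
height at 16 (size 12, align 4) → ends 28
f at 28 (size 1, align 1) → ends 29
pad 1 to align 2 for h
h at 30 (size 2, align 2) → ends 32
a at 32 (size 8, align 8) → ends 40
total 40 bytes, alignment 8
48 − 40 = 8

8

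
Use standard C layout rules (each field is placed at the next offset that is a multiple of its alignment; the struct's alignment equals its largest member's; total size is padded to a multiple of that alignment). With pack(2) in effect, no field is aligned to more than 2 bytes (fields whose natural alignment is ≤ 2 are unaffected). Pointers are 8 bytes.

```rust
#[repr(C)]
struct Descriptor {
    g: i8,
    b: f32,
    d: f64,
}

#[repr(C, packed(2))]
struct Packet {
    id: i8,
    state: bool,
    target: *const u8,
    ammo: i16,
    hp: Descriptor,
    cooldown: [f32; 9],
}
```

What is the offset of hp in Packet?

12

Descriptor: 0..1  g  (1B, 1-aligned); 1..4  -- padding (3B); 4..8  b  (4B, 4-aligned); 8..16  d  (8B, 8-aligned); sizeof = 16, alignof = 8
0..1  id  (1B, 1-aligned)
1..2  state  (1B, 1-aligned)
2..10  target  (8B, 2-aligned)
10..12  ammo  (2B, 2-aligned)
12..28  hp  (16B, 2-aligned)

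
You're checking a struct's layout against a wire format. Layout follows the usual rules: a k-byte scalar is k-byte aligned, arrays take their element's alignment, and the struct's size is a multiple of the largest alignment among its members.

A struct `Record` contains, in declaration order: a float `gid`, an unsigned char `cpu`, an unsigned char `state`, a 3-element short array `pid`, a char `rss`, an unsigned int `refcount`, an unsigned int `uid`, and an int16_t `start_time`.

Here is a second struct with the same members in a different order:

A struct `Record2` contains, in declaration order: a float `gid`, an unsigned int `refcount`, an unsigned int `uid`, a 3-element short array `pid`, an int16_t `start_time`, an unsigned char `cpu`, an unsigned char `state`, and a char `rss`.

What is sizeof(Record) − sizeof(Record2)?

0..4  gid  (4B, 4-aligned)
4..5  cpu  (1B, 1-aligned)
5..6  state  (1B, 1-aligned)
6..12  pid  (6B, 2-aligned)
12..13  rss  (1B, 1-aligned)
13..16  -- padding (3B)
16..20  refcount  (4B, 4-aligned)
20..24  uid  (4B, 4-aligned)
24..26  start_time  (2B, 2-aligned)
26..28  -- tail padding (2B)
sizeof = 28, alignof = 4
— Record2 —
0..4  gid  (4B, 4-aligned)
4..8  refcount  (4B, 4-aligned)
8..12  uid  (4B, 4-aligned)
12..18  pid  (6B, 2-aligned)
18..20  start_time  (2B, 2-aligned)
20..21  cpu  (1B, 1-aligned)
21..22  state  (1B, 1-aligned)
22..23  rss  (1B, 1-aligned)
23..24  -- tail padding (1B)
sizeof = 24, alignof = 4
28 − 24 = 4

4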